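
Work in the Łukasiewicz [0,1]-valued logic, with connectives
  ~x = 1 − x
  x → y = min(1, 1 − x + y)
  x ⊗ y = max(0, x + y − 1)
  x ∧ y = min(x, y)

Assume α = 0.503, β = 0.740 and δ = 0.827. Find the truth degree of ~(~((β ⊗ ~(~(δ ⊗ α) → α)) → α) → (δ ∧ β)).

δ ⊗ α = max(0, 0.827 + 0.503 − 1) = max(0, 0.330) = 0.330
~(δ ⊗ α) = 1 − 0.330 = 0.670
~(δ ⊗ α) → α = min(1, 1 − 0.670 + 0.503) = min(1, 0.833) = 0.833
~(~(δ ⊗ α) → α) = 1 − 0.833 = 0.167
β ⊗ ~(~(δ ⊗ α) → α) = max(0, 0.740 + 0.167 − 1) = max(0, -0.093) = 0.000
(β ⊗ ~(~(δ ⊗ α) → α)) → α = min(1, 1 − 0.000 + 0.503) = min(1, 1.503) = 1.000
~((β ⊗ ~(~(δ ⊗ α) → α)) → α) = 1 − 1.000 = 0.000
δ ∧ β = min(0.827, 0.740) = 0.740
~((β ⊗ ~(~(δ ⊗ α) → α)) → α) → (δ ∧ β) = min(1, 1 − 0.000 + 0.740) = min(1, 1.740) = 1.000
~(~((β ⊗ ~(~(δ ⊗ α) → α)) → α) → (δ ∧ β)) = 1 − 1.000 = 0.000

0.000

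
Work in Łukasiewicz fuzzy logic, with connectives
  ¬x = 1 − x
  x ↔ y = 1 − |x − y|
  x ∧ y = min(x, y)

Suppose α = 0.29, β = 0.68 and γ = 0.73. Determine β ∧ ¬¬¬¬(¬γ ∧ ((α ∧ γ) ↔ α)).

0.27

¬γ = 1 − 0.73 = 0.27
α ∧ γ = min(0.29, 0.73) = 0.29
(α ∧ γ) ↔ α = 1 − |0.29 − 0.29| = 1 − 0.00 = 1.00
¬γ ∧ ((α ∧ γ) ↔ α) = min(0.27, 1.00) = 0.27
¬(¬γ ∧ ((α ∧ γ) ↔ α)) = 1 − 0.27 = 0.73
¬¬(¬γ ∧ ((α ∧ γ) ↔ α)) = 1 − 0.73 = 0.27
¬¬¬(¬γ ∧ ((α ∧ γ) ↔ α)) = 1 − 0.27 = 0.73
¬¬¬¬(¬γ ∧ ((α ∧ γ) ↔ α)) = 1 − 0.73 = 0.27
β ∧ ¬¬¬¬(¬γ ∧ ((α ∧ γ) ↔ α)) = min(0.68, 0.27) = 0.27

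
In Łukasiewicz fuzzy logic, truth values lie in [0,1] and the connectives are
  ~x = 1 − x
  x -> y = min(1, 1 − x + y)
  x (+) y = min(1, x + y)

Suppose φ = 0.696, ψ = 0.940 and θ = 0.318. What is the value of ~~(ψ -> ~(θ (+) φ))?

θ (+) φ = min(1, 0.318 + 0.696) = min(1, 1.014) = 1.000
~(θ (+) φ) = 1 − 1.000 = 0.000
ψ -> ~(θ (+) φ) = min(1, 1 − 0.940 + 0.000) = min(1, 0.060) = 0.060
~(ψ -> ~(θ (+) φ)) = 1 − 0.060 = 0.940
~~(ψ -> ~(θ (+) φ)) = 1 − 0.940 = 0.060

0.060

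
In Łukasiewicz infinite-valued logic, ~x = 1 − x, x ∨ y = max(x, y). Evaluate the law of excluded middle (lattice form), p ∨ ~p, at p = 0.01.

~p = 1 − 0.01 = 0.99
p ∨ ~p = max(0.01, 0.99) = 0.99
(The value 0.99 < 1 shows this instance is not satisfied; not a Ł∞-tautology — its value is max(a, 1−a).)

0.99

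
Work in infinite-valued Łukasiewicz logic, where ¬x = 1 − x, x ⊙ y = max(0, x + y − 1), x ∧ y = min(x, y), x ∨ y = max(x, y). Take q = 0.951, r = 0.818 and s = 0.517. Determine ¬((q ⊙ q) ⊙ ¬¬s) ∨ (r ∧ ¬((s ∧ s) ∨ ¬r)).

0.581

q ⊙ q = max(0, 0.951 + 0.951 − 1) = max(0, 0.902) = 0.902
¬s = 1 − 0.517 = 0.483
¬¬s = 1 − 0.483 = 0.517
(q ⊙ q) ⊙ ¬¬s = max(0, 0.902 + 0.517 − 1) = max(0, 0.419) = 0.419
¬((q ⊙ q) ⊙ ¬¬s) = 1 − 0.419 = 0.581
s ∧ s = min(0.517, 0.517) = 0.517
¬r = 1 − 0.818 = 0.182
(s ∧ s) ∨ ¬r = max(0.517, 0.182) = 0.517
¬((s ∧ s) ∨ ¬r) = 1 − 0.517 = 0.483
r ∧ ¬((s ∧ s) ∨ ¬r) = min(0.818, 0.483) = 0.483
¬((q ⊙ q) ⊙ ¬¬s) ∨ (r ∧ ¬((s ∧ s) ∨ ¬r)) = max(0.581, 0.483) = 0.581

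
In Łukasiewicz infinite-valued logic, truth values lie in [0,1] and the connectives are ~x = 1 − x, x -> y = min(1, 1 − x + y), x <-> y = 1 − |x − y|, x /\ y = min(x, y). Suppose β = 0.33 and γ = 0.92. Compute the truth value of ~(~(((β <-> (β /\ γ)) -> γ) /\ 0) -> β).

β /\ γ = min(0.33, 0.92) = 0.33
β <-> (β /\ γ) = 1 − |0.33 − 0.33| = 1 − 0.00 = 1.00
(β <-> (β /\ γ)) -> γ = min(1, 1 − 1.00 + 0.92) = min(1, 0.92) = 0.92
((β <-> (β /\ γ)) -> γ) /\ 0 = min(0.92, 0.00) = 0.00
~(((β <-> (β /\ γ)) -> γ) /\ 0) = 1 − 0.00 = 1.00
~(((β <-> (β /\ γ)) -> γ) /\ 0) -> β = min(1, 1 − 1.00 + 0.33) = min(1, 0.33) = 0.33
~(~(((β <-> (β /\ γ)) -> γ) /\ 0) -> β) = 1 − 0.33 = 0.67

0.67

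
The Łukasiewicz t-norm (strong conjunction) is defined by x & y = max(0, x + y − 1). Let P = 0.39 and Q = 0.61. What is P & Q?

0.00

P & Q = max(0, 0.39 + 0.61 − 1) = max(0, 0.00) = 0.00
For comparison, the Gödel (minimum) t-norm min(x, y) would give 0.39.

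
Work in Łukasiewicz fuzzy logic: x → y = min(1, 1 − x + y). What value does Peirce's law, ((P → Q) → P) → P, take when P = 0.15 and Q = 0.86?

P → Q = min(1, 1 − 0.15 + 0.86) = min(1, 1.71) = 1.00
(P → Q) → P = min(1, 1 − 1.00 + 0.15) = min(1, 0.15) = 0.15
((P → Q) → P) → P = min(1, 1 − 0.15 + 0.15) = min(1, 1.00) = 1.00

1.00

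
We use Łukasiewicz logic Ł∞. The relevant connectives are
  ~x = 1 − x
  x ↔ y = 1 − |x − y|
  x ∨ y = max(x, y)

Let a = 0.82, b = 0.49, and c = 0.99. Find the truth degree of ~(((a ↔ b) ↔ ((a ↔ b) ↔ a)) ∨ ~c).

a ↔ b = 1 − |0.82 − 0.49| = 1 − 0.33 = 0.67
(a ↔ b) ↔ a = 1 − |0.67 − 0.82| = 1 − 0.15 = 0.85
(a ↔ b) ↔ ((a ↔ b) ↔ a) = 1 − |0.67 − 0.85| = 1 − 0.18 = 0.82
~c = 1 − 0.99 = 0.01
((a ↔ b) ↔ ((a ↔ b) ↔ a)) ∨ ~c = max(0.82, 0.01) = 0.82
~(((a ↔ b) ↔ ((a ↔ b) ↔ a)) ∨ ~c) = 1 − 0.82 = 0.18

0.18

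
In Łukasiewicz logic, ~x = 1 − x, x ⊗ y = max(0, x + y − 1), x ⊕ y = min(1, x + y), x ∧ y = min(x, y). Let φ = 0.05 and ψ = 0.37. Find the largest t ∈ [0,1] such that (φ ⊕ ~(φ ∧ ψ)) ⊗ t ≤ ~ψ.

φ ∧ ψ = min(0.05, 0.37) = 0.05
~(φ ∧ ψ) = 1 − 0.05 = 0.95
φ ⊕ ~(φ ∧ ψ) = min(1, 0.05 + 0.95) = min(1, 1.00) = 1.00
So the left factor is φ ⊕ ~(φ ∧ ψ) = 1.00.
~ψ = 1 − 0.37 = 0.63
So the right-hand bound is ~ψ = 0.63.
The residuum of the Łukasiewicz t-norm gives the supremum: min(1, 1 − 1.00 + 0.63).
1 − 1.00 + 0.63 = 0.63, so t = min(1, 0.63) = 0.63.
Check: 1.00 ⊗ 0.63 = max(0, 0.63) = 0.63 ≤ 0.63.

0.63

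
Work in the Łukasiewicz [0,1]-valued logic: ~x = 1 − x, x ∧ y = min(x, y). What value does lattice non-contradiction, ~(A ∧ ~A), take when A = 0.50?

0.50

~A = 1 − 0.50 = 0.50
A ∧ ~A = min(0.50, 0.50) = 0.50
~(A ∧ ~A) = 1 − 0.50 = 0.50
(The value 0.50 < 1 shows this instance is not satisfied; not a Ł∞-tautology — its value is 1 − min(a, 1−a).)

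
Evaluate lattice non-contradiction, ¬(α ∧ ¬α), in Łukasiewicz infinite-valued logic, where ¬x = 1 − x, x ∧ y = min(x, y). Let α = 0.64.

0.64

¬α = 1 − 0.64 = 0.36
α ∧ ¬α = min(0.64, 0.36) = 0.36
¬(α ∧ ¬α) = 1 − 0.36 = 0.64
(The value 0.64 < 1 shows this instance is not satisfied; not a Ł∞-tautology — its value is 1 − min(a, 1−a).)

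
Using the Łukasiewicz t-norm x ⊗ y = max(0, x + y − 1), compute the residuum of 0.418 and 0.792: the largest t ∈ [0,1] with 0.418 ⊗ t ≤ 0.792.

1.000

The residuum of the Łukasiewicz t-norm gives the supremum: min(1, 1 − 0.418 + 0.792).
1 − 0.418 + 0.792 = 1.374, so t = min(1, 1.374) = 1.000.
Check: 0.418 ⊗ 1.000 = max(0, 0.418) = 0.418 ≤ 0.792.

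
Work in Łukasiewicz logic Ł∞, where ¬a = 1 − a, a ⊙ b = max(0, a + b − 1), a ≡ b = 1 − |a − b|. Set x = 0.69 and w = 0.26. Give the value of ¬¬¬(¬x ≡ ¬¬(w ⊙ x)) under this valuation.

¬x = 1 − 0.69 = 0.31
w ⊙ x = max(0, 0.26 + 0.69 − 1) = max(0, -0.05) = 0.00
¬(w ⊙ x) = 1 − 0.00 = 1.00
¬¬(w ⊙ x) = 1 − 1.00 = 0.00
¬x ≡ ¬¬(w ⊙ x) = 1 − |0.31 − 0.00| = 1 − 0.31 = 0.69
¬(¬x ≡ ¬¬(w ⊙ x)) = 1 − 0.69 = 0.31
¬¬(¬x ≡ ¬¬(w ⊙ x)) = 1 − 0.31 = 0.69
¬¬¬(¬x ≡ ¬¬(w ⊙ x)) = 1 − 0.69 = 0.31

0.31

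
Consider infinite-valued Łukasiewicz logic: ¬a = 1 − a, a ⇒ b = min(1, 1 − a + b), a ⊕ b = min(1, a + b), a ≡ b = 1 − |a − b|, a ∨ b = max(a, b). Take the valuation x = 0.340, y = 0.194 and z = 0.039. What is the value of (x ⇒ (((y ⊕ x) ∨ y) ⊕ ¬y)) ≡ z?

0.039

y ⊕ x = min(1, 0.194 + 0.340) = min(1, 0.534) = 0.534
(y ⊕ x) ∨ y = max(0.534, 0.194) = 0.534
¬y = 1 − 0.194 = 0.806
((y ⊕ x) ∨ y) ⊕ ¬y = min(1, 0.534 + 0.806) = min(1, 1.340) = 1.000
x ⇒ (((y ⊕ x) ∨ y) ⊕ ¬y) = min(1, 1 − 0.340 + 1.000) = min(1, 1.660) = 1.000
(x ⇒ (((y ⊕ x) ∨ y) ⊕ ¬y)) ≡ z = 1 − |1.000 − 0.039| = 1 − 0.961 = 0.039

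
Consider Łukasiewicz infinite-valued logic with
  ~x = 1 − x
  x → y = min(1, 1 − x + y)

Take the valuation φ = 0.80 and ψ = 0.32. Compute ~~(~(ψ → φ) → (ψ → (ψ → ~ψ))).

ψ → φ = min(1, 1 − 0.32 + 0.80) = min(1, 1.48) = 1.00
~(ψ → φ) = 1 − 1.00 = 0.00
~ψ = 1 − 0.32 = 0.68
ψ → ~ψ = min(1, 1 − 0.32 + 0.68) = min(1, 1.36) = 1.00
ψ → (ψ → ~ψ) = min(1, 1 − 0.32 + 1.00) = min(1, 1.68) = 1.00
~(ψ → φ) → (ψ → (ψ → ~ψ)) = min(1, 1 − 0.00 + 1.00) = min(1, 2.00) = 1.00
~(~(ψ → φ) → (ψ → (ψ → ~ψ))) = 1 − 1.00 = 0.00
~~(~(ψ → φ) → (ψ → (ψ → ~ψ))) = 1 − 0.00 = 1.00

1.00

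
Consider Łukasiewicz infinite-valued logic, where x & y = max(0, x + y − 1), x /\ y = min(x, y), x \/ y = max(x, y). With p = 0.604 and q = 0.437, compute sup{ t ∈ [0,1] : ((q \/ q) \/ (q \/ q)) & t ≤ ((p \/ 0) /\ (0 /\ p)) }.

q \/ q = max(0.437, 0.437) = 0.437
(q \/ q) \/ (q \/ q) = max(0.437, 0.437) = 0.437
So the left factor is (q \/ q) \/ (q \/ q) = 0.437.
p \/ 0 = max(0.604, 0.000) = 0.604
0 /\ p = min(0.000, 0.604) = 0.000
(p \/ 0) /\ (0 /\ p) = min(0.604, 0.000) = 0.000
So the right-hand bound is (p \/ 0) /\ (0 /\ p) = 0.000.
The residuum of the Łukasiewicz t-norm gives the supremum: min(1, 1 − 0.437 + 0.000).
1 − 0.437 + 0.000 = 0.563, so t = min(1, 0.563) = 0.563.
Check: 0.437 & 0.563 = max(0, 0.000) = 0.000 ≤ 0.000.

0.563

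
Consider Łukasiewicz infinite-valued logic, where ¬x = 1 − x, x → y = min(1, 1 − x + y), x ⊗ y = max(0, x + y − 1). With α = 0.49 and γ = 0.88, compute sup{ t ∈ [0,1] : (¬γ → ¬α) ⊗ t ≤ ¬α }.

¬γ = 1 − 0.88 = 0.12
¬α = 1 − 0.49 = 0.51
¬γ → ¬α = min(1, 1 − 0.12 + 0.51) = min(1, 1.39) = 1.00
So the left factor is ¬γ → ¬α = 1.00.
So the right-hand bound is ¬α = 0.51.
The residuum of the Łukasiewicz t-norm gives the supremum: min(1, 1 − 1.00 + 0.51).
1 − 1.00 + 0.51 = 0.51, so t = min(1, 0.51) = 0.51.
Check: 1.00 ⊗ 0.51 = max(0, 0.51) = 0.51 ≤ 0.51.

0.51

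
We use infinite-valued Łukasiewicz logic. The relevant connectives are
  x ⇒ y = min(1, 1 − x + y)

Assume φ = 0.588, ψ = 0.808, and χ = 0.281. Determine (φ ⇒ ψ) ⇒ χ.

0.281

φ ⇒ ψ = min(1, 1 − 0.588 + 0.808) = min(1, 1.220) = 1.000
(φ ⇒ ψ) ⇒ χ = min(1, 1 − 1.000 + 0.281) = min(1, 0.281) = 0.281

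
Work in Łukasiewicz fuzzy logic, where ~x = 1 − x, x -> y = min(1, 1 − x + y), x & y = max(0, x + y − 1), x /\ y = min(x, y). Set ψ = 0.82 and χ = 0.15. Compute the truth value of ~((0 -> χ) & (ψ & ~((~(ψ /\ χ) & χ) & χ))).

0 -> χ = min(1, 1 − 0.00 + 0.15) = min(1, 1.15) = 1.00
ψ /\ χ = min(0.82, 0.15) = 0.15
~(ψ /\ χ) = 1 − 0.15 = 0.85
~(ψ /\ χ) & χ = max(0, 0.85 + 0.15 − 1) = max(0, 0.00) = 0.00
(~(ψ /\ χ) & χ) & χ = max(0, 0.00 + 0.15 − 1) = max(0, -0.85) = 0.00
~((~(ψ /\ χ) & χ) & χ) = 1 − 0.00 = 1.00
ψ & ~((~(ψ /\ χ) & χ) & χ) = max(0, 0.82 + 1.00 − 1) = max(0, 0.82) = 0.82
(0 -> χ) & (ψ & ~((~(ψ /\ χ) & χ) & χ)) = max(0, 1.00 + 0.82 − 1) = max(0, 0.82) = 0.82
~((0 -> χ) & (ψ & ~((~(ψ /\ χ) & χ) & χ))) = 1 − 0.82 = 0.18

0.18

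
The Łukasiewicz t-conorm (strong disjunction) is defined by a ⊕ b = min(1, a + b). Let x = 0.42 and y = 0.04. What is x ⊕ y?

x ⊕ y = min(1, 0.42 + 0.04) = min(1, 0.46) = 0.46
For comparison, the Gödel t-conorm max(a, b) would give 0.42.

0.46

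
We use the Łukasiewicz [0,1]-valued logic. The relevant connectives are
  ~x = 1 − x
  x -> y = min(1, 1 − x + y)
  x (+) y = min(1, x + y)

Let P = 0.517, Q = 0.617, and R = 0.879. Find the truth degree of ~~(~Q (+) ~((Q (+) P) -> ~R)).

1.000

~Q = 1 − 0.617 = 0.383
Q (+) P = min(1, 0.617 + 0.517) = min(1, 1.134) = 1.000
~R = 1 − 0.879 = 0.121
(Q (+) P) -> ~R = min(1, 1 − 1.000 + 0.121) = min(1, 0.121) = 0.121
~((Q (+) P) -> ~R) = 1 − 0.121 = 0.879
~Q (+) ~((Q (+) P) -> ~R) = min(1, 0.383 + 0.879) = min(1, 1.262) = 1.000
~(~Q (+) ~((Q (+) P) -> ~R)) = 1 − 1.000 = 0.000
~~(~Q (+) ~((Q (+) P) -> ~R)) = 1 − 0.000 = 1.000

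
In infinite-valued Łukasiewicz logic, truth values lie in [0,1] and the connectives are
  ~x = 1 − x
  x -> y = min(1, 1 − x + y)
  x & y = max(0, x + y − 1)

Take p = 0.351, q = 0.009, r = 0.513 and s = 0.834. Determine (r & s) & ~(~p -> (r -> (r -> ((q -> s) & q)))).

r & s = max(0, 0.513 + 0.834 − 1) = max(0, 0.347) = 0.347
~p = 1 − 0.351 = 0.649
q -> s = min(1, 1 − 0.009 + 0.834) = min(1, 1.825) = 1.000
(q -> s) & q = max(0, 1.000 + 0.009 − 1) = max(0, 0.009) = 0.009
r -> ((q -> s) & q) = min(1, 1 − 0.513 + 0.009) = min(1, 0.496) = 0.496
r -> (r -> ((q -> s) & q)) = min(1, 1 − 0.513 + 0.496) = min(1, 0.983) = 0.983
~p -> (r -> (r -> ((q -> s) & q))) = min(1, 1 − 0.649 + 0.983) = min(1, 1.334) = 1.000
~(~p -> (r -> (r -> ((q -> s) & q)))) = 1 − 1.000 = 0.000
(r & s) & ~(~p -> (r -> (r -> ((q -> s) & q)))) = max(0, 0.347 + 0.000 − 1) = max(0, -0.653) = 0.000

0.000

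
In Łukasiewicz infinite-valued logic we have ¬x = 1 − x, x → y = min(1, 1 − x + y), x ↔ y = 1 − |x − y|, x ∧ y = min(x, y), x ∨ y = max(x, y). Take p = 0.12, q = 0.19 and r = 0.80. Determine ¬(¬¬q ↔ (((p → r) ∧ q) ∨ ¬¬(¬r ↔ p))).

0.73

¬q = 1 − 0.19 = 0.81
¬¬q = 1 − 0.81 = 0.19
p → r = min(1, 1 − 0.12 + 0.80) = min(1, 1.68) = 1.00
(p → r) ∧ q = min(1.00, 0.19) = 0.19
¬r = 1 − 0.80 = 0.20
¬r ↔ p = 1 − |0.20 − 0.12| = 1 − 0.08 = 0.92
¬(¬r ↔ p) = 1 − 0.92 = 0.08
¬¬(¬r ↔ p) = 1 − 0.08 = 0.92
((p → r) ∧ q) ∨ ¬¬(¬r ↔ p) = max(0.19, 0.92) = 0.92
¬¬q ↔ (((p → r) ∧ q) ∨ ¬¬(¬r ↔ p)) = 1 − |0.19 − 0.92| = 1 − 0.73 = 0.27
¬(¬¬q ↔ (((p → r) ∧ q) ∨ ¬¬(¬r ↔ p))) = 1 − 0.27 = 0.73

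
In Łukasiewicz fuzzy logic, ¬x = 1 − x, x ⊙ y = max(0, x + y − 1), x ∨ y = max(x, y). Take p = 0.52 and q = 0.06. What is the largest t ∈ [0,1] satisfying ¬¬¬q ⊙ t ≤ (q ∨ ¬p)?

¬q = 1 − 0.06 = 0.94
¬¬q = 1 − 0.94 = 0.06
¬¬¬q = 1 − 0.06 = 0.94
So the left factor is ¬¬¬q = 0.94.
¬p = 1 − 0.52 = 0.48
q ∨ ¬p = max(0.06, 0.48) = 0.48
So the right-hand bound is q ∨ ¬p = 0.48.
The residuum of the Łukasiewicz t-norm gives the supremum: min(1, 1 − 0.94 + 0.48).
1 − 0.94 + 0.48 = 0.54, so t = min(1, 0.54) = 0.54.
Check: 0.94 ⊙ 0.54 = max(0, 0.48) = 0.48 ≤ 0.48.

0.54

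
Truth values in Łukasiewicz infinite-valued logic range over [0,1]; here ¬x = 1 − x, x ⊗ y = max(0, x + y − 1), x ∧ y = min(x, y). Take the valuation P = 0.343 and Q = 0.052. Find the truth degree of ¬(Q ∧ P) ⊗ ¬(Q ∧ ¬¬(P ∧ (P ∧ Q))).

0.896

Q ∧ P = min(0.052, 0.343) = 0.052
¬(Q ∧ P) = 1 − 0.052 = 0.948
P ∧ Q = min(0.343, 0.052) = 0.052
P ∧ (P ∧ Q) = min(0.343, 0.052) = 0.052
¬(P ∧ (P ∧ Q)) = 1 − 0.052 = 0.948
¬¬(P ∧ (P ∧ Q)) = 1 − 0.948 = 0.052
Q ∧ ¬¬(P ∧ (P ∧ Q)) = min(0.052, 0.052) = 0.052
¬(Q ∧ ¬¬(P ∧ (P ∧ Q))) = 1 − 0.052 = 0.948
¬(Q ∧ P) ⊗ ¬(Q ∧ ¬¬(P ∧ (P ∧ Q))) = max(0, 0.948 + 0.948 − 1) = max(0, 0.896) = 0.896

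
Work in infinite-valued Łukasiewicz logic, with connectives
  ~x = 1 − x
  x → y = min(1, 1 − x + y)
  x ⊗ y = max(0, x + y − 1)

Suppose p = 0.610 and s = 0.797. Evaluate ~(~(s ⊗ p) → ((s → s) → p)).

s ⊗ p = max(0, 0.797 + 0.610 − 1) = max(0, 0.407) = 0.407
~(s ⊗ p) = 1 − 0.407 = 0.593
s → s = min(1, 1 − 0.797 + 0.797) = min(1, 1.000) = 1.000
(s → s) → p = min(1, 1 − 1.000 + 0.610) = min(1, 0.610) = 0.610
~(s ⊗ p) → ((s → s) → p) = min(1, 1 − 0.593 + 0.610) = min(1, 1.017) = 1.000
~(~(s ⊗ p) → ((s → s) → p)) = 1 − 1.000 = 0.000

0.000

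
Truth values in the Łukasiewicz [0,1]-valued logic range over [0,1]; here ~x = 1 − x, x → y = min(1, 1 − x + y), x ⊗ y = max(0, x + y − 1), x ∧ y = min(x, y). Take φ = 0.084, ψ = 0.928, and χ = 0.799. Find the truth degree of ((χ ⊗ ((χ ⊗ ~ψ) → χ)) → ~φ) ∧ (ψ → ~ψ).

~ψ = 1 − 0.928 = 0.072
χ ⊗ ~ψ = max(0, 0.799 + 0.072 − 1) = max(0, -0.129) = 0.000
(χ ⊗ ~ψ) → χ = min(1, 1 − 0.000 + 0.799) = min(1, 1.799) = 1.000
χ ⊗ ((χ ⊗ ~ψ) → χ) = max(0, 0.799 + 1.000 − 1) = max(0, 0.799) = 0.799
~φ = 1 − 0.084 = 0.916
(χ ⊗ ((χ ⊗ ~ψ) → χ)) → ~φ = min(1, 1 − 0.799 + 0.916) = min(1, 1.117) = 1.000
ψ → ~ψ = min(1, 1 − 0.928 + 0.072) = min(1, 0.144) = 0.144
((χ ⊗ ((χ ⊗ ~ψ) → χ)) → ~φ) ∧ (ψ → ~ψ) = min(1.000, 0.144) = 0.144

0.144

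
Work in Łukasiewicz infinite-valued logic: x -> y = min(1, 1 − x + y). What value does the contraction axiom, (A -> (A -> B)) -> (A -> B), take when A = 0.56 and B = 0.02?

A -> B = min(1, 1 − 0.56 + 0.02) = min(1, 0.46) = 0.46
A -> (A -> B) = min(1, 1 − 0.56 + 0.46) = min(1, 0.90) = 0.90
(A -> (A -> B)) -> (A -> B) = min(1, 1 − 0.90 + 0.46) = min(1, 0.56) = 0.56
(The value 0.56 < 1 shows this instance is not satisfied; fails in Ł∞ (the t-norm is not idempotent).)

0.56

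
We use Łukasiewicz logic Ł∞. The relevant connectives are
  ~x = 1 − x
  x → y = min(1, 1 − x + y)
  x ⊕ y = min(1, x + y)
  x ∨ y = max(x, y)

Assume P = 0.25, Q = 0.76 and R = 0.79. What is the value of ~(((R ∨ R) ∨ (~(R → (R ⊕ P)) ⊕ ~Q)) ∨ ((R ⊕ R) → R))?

0.21

R ∨ R = max(0.79, 0.79) = 0.79
R ⊕ P = min(1, 0.79 + 0.25) = min(1, 1.04) = 1.00
R → (R ⊕ P) = min(1, 1 − 0.79 + 1.00) = min(1, 1.21) = 1.00
~(R → (R ⊕ P)) = 1 − 1.00 = 0.00
~Q = 1 − 0.76 = 0.24
~(R → (R ⊕ P)) ⊕ ~Q = min(1, 0.00 + 0.24) = min(1, 0.24) = 0.24
(R ∨ R) ∨ (~(R → (R ⊕ P)) ⊕ ~Q) = max(0.79, 0.24) = 0.79
R ⊕ R = min(1, 0.79 + 0.79) = min(1, 1.58) = 1.00
(R ⊕ R) → R = min(1, 1 − 1.00 + 0.79) = min(1, 0.79) = 0.79
((R ∨ R) ∨ (~(R → (R ⊕ P)) ⊕ ~Q)) ∨ ((R ⊕ R) → R) = max(0.79, 0.79) = 0.79
~(((R ∨ R) ∨ (~(R → (R ⊕ P)) ⊕ ~Q)) ∨ ((R ⊕ R) → R)) = 1 − 0.79 = 0.21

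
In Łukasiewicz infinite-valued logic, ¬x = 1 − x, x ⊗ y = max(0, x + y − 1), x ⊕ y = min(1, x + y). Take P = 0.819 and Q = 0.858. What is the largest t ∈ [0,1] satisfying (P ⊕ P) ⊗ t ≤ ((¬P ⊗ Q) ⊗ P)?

0.000

P ⊕ P = min(1, 0.819 + 0.819) = min(1, 1.638) = 1.000
So the left factor is P ⊕ P = 1.000.
¬P = 1 − 0.819 = 0.181
¬P ⊗ Q = max(0, 0.181 + 0.858 − 1) = max(0, 0.039) = 0.039
(¬P ⊗ Q) ⊗ P = max(0, 0.039 + 0.819 − 1) = max(0, -0.142) = 0.000
So the right-hand bound is (¬P ⊗ Q) ⊗ P = 0.000.
The residuum of the Łukasiewicz t-norm gives the supremum: min(1, 1 − 1.000 + 0.000).
1 − 1.000 + 0.000 = 0.000, so t = min(1, 0.000) = 0.000.
Check: 1.000 ⊗ 0.000 = max(0, 0.000) = 0.000 ≤ 0.000.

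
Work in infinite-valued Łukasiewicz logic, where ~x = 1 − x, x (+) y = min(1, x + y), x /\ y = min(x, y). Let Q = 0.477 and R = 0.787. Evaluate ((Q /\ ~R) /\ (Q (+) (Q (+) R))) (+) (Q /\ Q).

0.690

~R = 1 − 0.787 = 0.213
Q /\ ~R = min(0.477, 0.213) = 0.213
Q (+) R = min(1, 0.477 + 0.787) = min(1, 1.264) = 1.000
Q (+) (Q (+) R) = min(1, 0.477 + 1.000) = min(1, 1.477) = 1.000
(Q /\ ~R) /\ (Q (+) (Q (+) R)) = min(0.213, 1.000) = 0.213
Q /\ Q = min(0.477, 0.477) = 0.477
((Q /\ ~R) /\ (Q (+) (Q (+) R))) (+) (Q /\ Q) = min(1, 0.213 + 0.477) = min(1, 0.690) = 0.690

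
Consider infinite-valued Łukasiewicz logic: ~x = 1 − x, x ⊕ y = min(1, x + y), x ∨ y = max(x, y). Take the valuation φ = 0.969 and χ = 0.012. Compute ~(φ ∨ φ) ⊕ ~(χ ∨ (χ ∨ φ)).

0.062

φ ∨ φ = max(0.969, 0.969) = 0.969
~(φ ∨ φ) = 1 − 0.969 = 0.031
χ ∨ φ = max(0.012, 0.969) = 0.969
χ ∨ (χ ∨ φ) = max(0.012, 0.969) = 0.969
~(χ ∨ (χ ∨ φ)) = 1 − 0.969 = 0.031
~(φ ∨ φ) ⊕ ~(χ ∨ (χ ∨ φ)) = min(1, 0.031 + 0.031) = min(1, 0.062) = 0.062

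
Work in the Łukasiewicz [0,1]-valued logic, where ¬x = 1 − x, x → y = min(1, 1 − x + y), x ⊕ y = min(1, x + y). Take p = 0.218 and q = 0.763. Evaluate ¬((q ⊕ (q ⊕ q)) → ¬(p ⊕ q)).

q ⊕ q = min(1, 0.763 + 0.763) = min(1, 1.526) = 1.000
q ⊕ (q ⊕ q) = min(1, 0.763 + 1.000) = min(1, 1.763) = 1.000
p ⊕ q = min(1, 0.218 + 0.763) = min(1, 0.981) = 0.981
¬(p ⊕ q) = 1 − 0.981 = 0.019
(q ⊕ (q ⊕ q)) → ¬(p ⊕ q) = min(1, 1 − 1.000 + 0.019) = min(1, 0.019) = 0.019
¬((q ⊕ (q ⊕ q)) → ¬(p ⊕ q)) = 1 − 0.019 = 0.981

0.981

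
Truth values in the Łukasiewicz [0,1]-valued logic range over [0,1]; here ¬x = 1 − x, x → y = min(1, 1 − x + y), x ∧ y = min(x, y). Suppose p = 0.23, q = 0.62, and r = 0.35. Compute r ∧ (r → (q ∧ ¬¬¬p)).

0.35

¬p = 1 − 0.23 = 0.77
¬¬p = 1 − 0.77 = 0.23
¬¬¬p = 1 − 0.23 = 0.77
q ∧ ¬¬¬p = min(0.62, 0.77) = 0.62
r → (q ∧ ¬¬¬p) = min(1, 1 − 0.35 + 0.62) = min(1, 1.27) = 1.00
r ∧ (r → (q ∧ ¬¬¬p)) = min(0.35, 1.00) = 0.35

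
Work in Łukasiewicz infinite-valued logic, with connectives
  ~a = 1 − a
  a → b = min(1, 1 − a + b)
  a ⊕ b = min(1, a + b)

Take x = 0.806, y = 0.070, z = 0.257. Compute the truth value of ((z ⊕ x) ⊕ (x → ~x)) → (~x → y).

z ⊕ x = min(1, 0.257 + 0.806) = min(1, 1.063) = 1.000
~x = 1 − 0.806 = 0.194
x → ~x = min(1, 1 − 0.806 + 0.194) = min(1, 0.388) = 0.388
(z ⊕ x) ⊕ (x → ~x) = min(1, 1.000 + 0.388) = min(1, 1.388) = 1.000
~x → y = min(1, 1 − 0.194 + 0.070) = min(1, 0.876) = 0.876
((z ⊕ x) ⊕ (x → ~x)) → (~x → y) = min(1, 1 − 1.000 + 0.876) = min(1, 0.876) = 0.876

0.876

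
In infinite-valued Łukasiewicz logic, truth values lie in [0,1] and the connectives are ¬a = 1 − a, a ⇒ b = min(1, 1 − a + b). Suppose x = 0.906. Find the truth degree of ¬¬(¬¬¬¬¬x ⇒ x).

¬x = 1 − 0.906 = 0.094
¬¬x = 1 − 0.094 = 0.906
¬¬¬x = 1 − 0.906 = 0.094
¬¬¬¬x = 1 − 0.094 = 0.906
¬¬¬¬¬x = 1 − 0.906 = 0.094
¬¬¬¬¬x ⇒ x = min(1, 1 − 0.094 + 0.906) = min(1, 1.812) = 1.000
¬(¬¬¬¬¬x ⇒ x) = 1 − 1.000 = 0.000
¬¬(¬¬¬¬¬x ⇒ x) = 1 − 0.000 = 1.000

1.000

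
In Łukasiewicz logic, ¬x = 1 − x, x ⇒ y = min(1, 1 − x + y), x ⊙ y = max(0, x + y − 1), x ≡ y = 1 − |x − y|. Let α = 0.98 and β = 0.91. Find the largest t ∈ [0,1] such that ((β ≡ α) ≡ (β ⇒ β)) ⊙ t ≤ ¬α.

0.09

β ≡ α = 1 − |0.91 − 0.98| = 1 − 0.07 = 0.93
β ⇒ β = min(1, 1 − 0.91 + 0.91) = min(1, 1.00) = 1.00
(β ≡ α) ≡ (β ⇒ β) = 1 − |0.93 − 1.00| = 1 − 0.07 = 0.93
So the left factor is (β ≡ α) ≡ (β ⇒ β) = 0.93.
¬α = 1 − 0.98 = 0.02
So the right-hand bound is ¬α = 0.02.
The residuum of the Łukasiewicz t-norm gives the supremum: min(1, 1 − 0.93 + 0.02).
1 − 0.93 + 0.02 = 0.09, so t = min(1, 0.09) = 0.09.
Check: 0.93 ⊙ 0.09 = max(0, 0.02) = 0.02 ≤ 0.02.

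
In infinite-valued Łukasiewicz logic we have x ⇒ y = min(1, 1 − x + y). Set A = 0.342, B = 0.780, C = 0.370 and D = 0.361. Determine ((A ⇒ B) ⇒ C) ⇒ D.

0.991

A ⇒ B = min(1, 1 − 0.342 + 0.780) = min(1, 1.438) = 1.000
(A ⇒ B) ⇒ C = min(1, 1 − 1.000 + 0.370) = min(1, 0.370) = 0.370
((A ⇒ B) ⇒ C) ⇒ D = min(1, 1 − 0.370 + 0.361) = min(1, 0.991) = 0.991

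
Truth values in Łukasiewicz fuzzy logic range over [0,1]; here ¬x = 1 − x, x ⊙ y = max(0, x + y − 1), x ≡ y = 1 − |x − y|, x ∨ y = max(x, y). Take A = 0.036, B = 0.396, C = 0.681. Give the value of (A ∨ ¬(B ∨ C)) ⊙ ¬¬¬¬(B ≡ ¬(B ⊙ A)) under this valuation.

B ∨ C = max(0.396, 0.681) = 0.681
¬(B ∨ C) = 1 − 0.681 = 0.319
A ∨ ¬(B ∨ C) = max(0.036, 0.319) = 0.319
B ⊙ A = max(0, 0.396 + 0.036 − 1) = max(0, -0.568) = 0.000
¬(B ⊙ A) = 1 − 0.000 = 1.000
B ≡ ¬(B ⊙ A) = 1 − |0.396 − 1.000| = 1 − 0.604 = 0.396
¬(B ≡ ¬(B ⊙ A)) = 1 − 0.396 = 0.604
¬¬(B ≡ ¬(B ⊙ A)) = 1 − 0.604 = 0.396
¬¬¬(B ≡ ¬(B ⊙ A)) = 1 − 0.396 = 0.604
¬¬¬¬(B ≡ ¬(B ⊙ A)) = 1 − 0.604 = 0.396
(A ∨ ¬(B ∨ C)) ⊙ ¬¬¬¬(B ≡ ¬(B ⊙ A)) = max(0, 0.319 + 0.396 − 1) = max(0, -0.285) = 0.000

0.000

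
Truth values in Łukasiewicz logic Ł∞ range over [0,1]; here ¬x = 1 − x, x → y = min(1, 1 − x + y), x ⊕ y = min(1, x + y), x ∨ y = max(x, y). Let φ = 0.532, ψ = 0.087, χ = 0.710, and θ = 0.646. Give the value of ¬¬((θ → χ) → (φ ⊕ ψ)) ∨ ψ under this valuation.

θ → χ = min(1, 1 − 0.646 + 0.710) = min(1, 1.064) = 1.000
φ ⊕ ψ = min(1, 0.532 + 0.087) = min(1, 0.619) = 0.619
(θ → χ) → (φ ⊕ ψ) = min(1, 1 − 1.000 + 0.619) = min(1, 0.619) = 0.619
¬((θ → χ) → (φ ⊕ ψ)) = 1 − 0.619 = 0.381
¬¬((θ → χ) → (φ ⊕ ψ)) = 1 − 0.381 = 0.619
¬¬((θ → χ) → (φ ⊕ ψ)) ∨ ψ = max(0.619, 0.087) = 0.619

0.619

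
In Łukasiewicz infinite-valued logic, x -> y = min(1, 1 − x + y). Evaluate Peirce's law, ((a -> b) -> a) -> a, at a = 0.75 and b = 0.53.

a -> b = min(1, 1 − 0.75 + 0.53) = min(1, 0.78) = 0.78
(a -> b) -> a = min(1, 1 − 0.78 + 0.75) = min(1, 0.97) = 0.97
((a -> b) -> a) -> a = min(1, 1 − 0.97 + 0.75) = min(1, 0.78) = 0.78
(The value 0.78 < 1 shows this instance is not satisfied; not a Ł∞-tautology in general.)

0.78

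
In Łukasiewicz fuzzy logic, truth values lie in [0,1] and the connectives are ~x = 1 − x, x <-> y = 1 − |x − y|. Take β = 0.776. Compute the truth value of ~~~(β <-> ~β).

~β = 1 − 0.776 = 0.224
β <-> ~β = 1 − |0.776 − 0.224| = 1 − 0.552 = 0.448
~(β <-> ~β) = 1 − 0.448 = 0.552
~~(β <-> ~β) = 1 − 0.552 = 0.448
~~~(β <-> ~β) = 1 − 0.448 = 0.552

0.552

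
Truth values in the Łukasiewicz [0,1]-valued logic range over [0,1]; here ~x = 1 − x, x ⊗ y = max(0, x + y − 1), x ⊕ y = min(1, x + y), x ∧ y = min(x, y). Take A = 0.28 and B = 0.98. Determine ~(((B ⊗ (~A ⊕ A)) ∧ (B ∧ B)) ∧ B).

0.02

~A = 1 − 0.28 = 0.72
~A ⊕ A = min(1, 0.72 + 0.28) = min(1, 1.00) = 1.00
B ⊗ (~A ⊕ A) = max(0, 0.98 + 1.00 − 1) = max(0, 0.98) = 0.98
B ∧ B = min(0.98, 0.98) = 0.98
(B ⊗ (~A ⊕ A)) ∧ (B ∧ B) = min(0.98, 0.98) = 0.98
((B ⊗ (~A ⊕ A)) ∧ (B ∧ B)) ∧ B = min(0.98, 0.98) = 0.98
~(((B ⊗ (~A ⊕ A)) ∧ (B ∧ B)) ∧ B) = 1 − 0.98 = 0.02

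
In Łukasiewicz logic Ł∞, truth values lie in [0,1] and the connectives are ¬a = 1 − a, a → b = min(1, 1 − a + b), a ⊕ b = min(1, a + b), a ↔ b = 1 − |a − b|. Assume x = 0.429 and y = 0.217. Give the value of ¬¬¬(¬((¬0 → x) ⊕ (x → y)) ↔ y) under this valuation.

0.217

¬0 = 1 − 0.000 = 1.000
¬0 → x = min(1, 1 − 1.000 + 0.429) = min(1, 0.429) = 0.429
x → y = min(1, 1 − 0.429 + 0.217) = min(1, 0.788) = 0.788
(¬0 → x) ⊕ (x → y) = min(1, 0.429 + 0.788) = min(1, 1.217) = 1.000
¬((¬0 → x) ⊕ (x → y)) = 1 − 1.000 = 0.000
¬((¬0 → x) ⊕ (x → y)) ↔ y = 1 − |0.000 − 0.217| = 1 − 0.217 = 0.783
¬(¬((¬0 → x) ⊕ (x → y)) ↔ y) = 1 − 0.783 = 0.217
¬¬(¬((¬0 → x) ⊕ (x → y)) ↔ y) = 1 − 0.217 = 0.783
¬¬¬(¬((¬0 → x) ⊕ (x → y)) ↔ y) = 1 − 0.783 = 0.217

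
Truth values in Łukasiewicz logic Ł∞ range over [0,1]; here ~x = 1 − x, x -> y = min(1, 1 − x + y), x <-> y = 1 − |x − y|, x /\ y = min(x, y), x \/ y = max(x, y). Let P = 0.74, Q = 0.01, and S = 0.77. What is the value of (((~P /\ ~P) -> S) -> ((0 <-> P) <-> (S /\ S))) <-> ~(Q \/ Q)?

0.50

~P = 1 − 0.74 = 0.26
~P /\ ~P = min(0.26, 0.26) = 0.26
(~P /\ ~P) -> S = min(1, 1 − 0.26 + 0.77) = min(1, 1.51) = 1.00
0 <-> P = 1 − |0.00 − 0.74| = 1 − 0.74 = 0.26
S /\ S = min(0.77, 0.77) = 0.77
(0 <-> P) <-> (S /\ S) = 1 − |0.26 − 0.77| = 1 − 0.51 = 0.49
((~P /\ ~P) -> S) -> ((0 <-> P) <-> (S /\ S)) = min(1, 1 − 1.00 + 0.49) = min(1, 0.49) = 0.49
Q \/ Q = max(0.01, 0.01) = 0.01
~(Q \/ Q) = 1 − 0.01 = 0.99
(((~P /\ ~P) -> S) -> ((0 <-> P) <-> (S /\ S))) <-> ~(Q \/ Q) = 1 − |0.49 − 0.99| = 1 − 0.50 = 0.50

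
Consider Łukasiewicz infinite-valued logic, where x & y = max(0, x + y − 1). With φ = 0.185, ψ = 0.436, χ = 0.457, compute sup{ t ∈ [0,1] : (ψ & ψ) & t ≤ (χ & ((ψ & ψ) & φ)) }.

1.000

ψ & ψ = max(0, 0.436 + 0.436 − 1) = max(0, -0.128) = 0.000
So the left factor is ψ & ψ = 0.000.
(ψ & ψ) & φ = max(0, 0.000 + 0.185 − 1) = max(0, -0.815) = 0.000
χ & ((ψ & ψ) & φ) = max(0, 0.457 + 0.000 − 1) = max(0, -0.543) = 0.000
So the right-hand bound is χ & ((ψ & ψ) & φ) = 0.000.
The residuum of the Łukasiewicz t-norm gives the supremum: min(1, 1 − 0.000 + 0.000).
1 − 0.000 + 0.000 = 1.000, so t = min(1, 1.000) = 1.000.
Check: 0.000 & 1.000 = max(0, 0.000) = 0.000 ≤ 0.000.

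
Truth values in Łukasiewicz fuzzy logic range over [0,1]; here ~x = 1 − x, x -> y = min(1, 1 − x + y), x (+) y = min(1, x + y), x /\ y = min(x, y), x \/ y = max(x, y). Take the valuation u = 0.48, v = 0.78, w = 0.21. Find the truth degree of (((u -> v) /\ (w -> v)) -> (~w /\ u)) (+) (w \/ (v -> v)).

1.00

u -> v = min(1, 1 − 0.48 + 0.78) = min(1, 1.30) = 1.00
w -> v = min(1, 1 − 0.21 + 0.78) = min(1, 1.57) = 1.00
(u -> v) /\ (w -> v) = min(1.00, 1.00) = 1.00
~w = 1 − 0.21 = 0.79
~w /\ u = min(0.79, 0.48) = 0.48
((u -> v) /\ (w -> v)) -> (~w /\ u) = min(1, 1 − 1.00 + 0.48) = min(1, 0.48) = 0.48
v -> v = min(1, 1 − 0.78 + 0.78) = min(1, 1.00) = 1.00
w \/ (v -> v) = max(0.21, 1.00) = 1.00
(((u -> v) /\ (w -> v)) -> (~w /\ u)) (+) (w \/ (v -> v)) = min(1, 0.48 + 1.00) = min(1, 1.48) = 1.00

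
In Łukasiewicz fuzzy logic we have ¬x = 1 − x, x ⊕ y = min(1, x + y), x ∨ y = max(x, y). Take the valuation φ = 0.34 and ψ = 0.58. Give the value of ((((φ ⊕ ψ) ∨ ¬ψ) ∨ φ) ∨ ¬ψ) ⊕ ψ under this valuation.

1.00

φ ⊕ ψ = min(1, 0.34 + 0.58) = min(1, 0.92) = 0.92
¬ψ = 1 − 0.58 = 0.42
(φ ⊕ ψ) ∨ ¬ψ = max(0.92, 0.42) = 0.92
((φ ⊕ ψ) ∨ ¬ψ) ∨ φ = max(0.92, 0.34) = 0.92
(((φ ⊕ ψ) ∨ ¬ψ) ∨ φ) ∨ ¬ψ = max(0.92, 0.42) = 0.92
((((φ ⊕ ψ) ∨ ¬ψ) ∨ φ) ∨ ¬ψ) ⊕ ψ = min(1, 0.92 + 0.58) = min(1, 1.50) = 1.00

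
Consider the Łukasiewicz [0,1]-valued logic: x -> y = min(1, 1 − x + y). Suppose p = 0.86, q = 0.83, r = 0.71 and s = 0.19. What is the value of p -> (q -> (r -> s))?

0.79

r -> s = min(1, 1 − 0.71 + 0.19) = min(1, 0.48) = 0.48
q -> (r -> s) = min(1, 1 − 0.83 + 0.48) = min(1, 0.65) = 0.65
p -> (q -> (r -> s)) = min(1, 1 − 0.86 + 0.65) = min(1, 0.79) = 0.79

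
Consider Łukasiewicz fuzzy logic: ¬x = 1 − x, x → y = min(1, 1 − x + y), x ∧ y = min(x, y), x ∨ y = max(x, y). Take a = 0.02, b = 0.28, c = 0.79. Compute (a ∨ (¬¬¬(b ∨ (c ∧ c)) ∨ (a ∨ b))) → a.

0.74

c ∧ c = min(0.79, 0.79) = 0.79
b ∨ (c ∧ c) = max(0.28, 0.79) = 0.79
¬(b ∨ (c ∧ c)) = 1 − 0.79 = 0.21
¬¬(b ∨ (c ∧ c)) = 1 − 0.21 = 0.79
¬¬¬(b ∨ (c ∧ c)) = 1 − 0.79 = 0.21
a ∨ b = max(0.02, 0.28) = 0.28
¬¬¬(b ∨ (c ∧ c)) ∨ (a ∨ b) = max(0.21, 0.28) = 0.28
a ∨ (¬¬¬(b ∨ (c ∧ c)) ∨ (a ∨ b)) = max(0.02, 0.28) = 0.28
(a ∨ (¬¬¬(b ∨ (c ∧ c)) ∨ (a ∨ b))) → a = min(1, 1 − 0.28 + 0.02) = min(1, 0.74) = 0.74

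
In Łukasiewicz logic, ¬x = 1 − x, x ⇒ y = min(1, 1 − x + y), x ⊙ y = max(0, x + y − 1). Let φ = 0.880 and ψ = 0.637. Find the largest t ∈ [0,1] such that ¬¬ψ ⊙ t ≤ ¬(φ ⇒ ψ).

0.606

¬ψ = 1 − 0.637 = 0.363
¬¬ψ = 1 − 0.363 = 0.637
So the left factor is ¬¬ψ = 0.637.
φ ⇒ ψ = min(1, 1 − 0.880 + 0.637) = min(1, 0.757) = 0.757
¬(φ ⇒ ψ) = 1 − 0.757 = 0.243
So the right-hand bound is ¬(φ ⇒ ψ) = 0.243.
The residuum of the Łukasiewicz t-norm gives the supremum: min(1, 1 − 0.637 + 0.243).
1 − 0.637 + 0.243 = 0.606, so t = min(1, 0.606) = 0.606.
Check: 0.637 ⊙ 0.606 = max(0, 0.243) = 0.243 ≤ 0.243.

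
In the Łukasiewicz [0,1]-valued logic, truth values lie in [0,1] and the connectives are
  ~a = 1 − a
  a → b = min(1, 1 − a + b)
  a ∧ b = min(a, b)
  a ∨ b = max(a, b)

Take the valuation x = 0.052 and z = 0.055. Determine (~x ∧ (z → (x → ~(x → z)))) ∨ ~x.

~x = 1 − 0.052 = 0.948
x → z = min(1, 1 − 0.052 + 0.055) = min(1, 1.003) = 1.000
~(x → z) = 1 − 1.000 = 0.000
x → ~(x → z) = min(1, 1 − 0.052 + 0.000) = min(1, 0.948) = 0.948
z → (x → ~(x → z)) = min(1, 1 − 0.055 + 0.948) = min(1, 1.893) = 1.000
~x ∧ (z → (x → ~(x → z))) = min(0.948, 1.000) = 0.948
(~x ∧ (z → (x → ~(x → z)))) ∨ ~x = max(0.948, 0.948) = 0.948

0.948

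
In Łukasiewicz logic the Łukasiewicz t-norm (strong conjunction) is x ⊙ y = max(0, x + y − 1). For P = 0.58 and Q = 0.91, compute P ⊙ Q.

0.49

P ⊙ Q = max(0, 0.58 + 0.91 − 1) = max(0, 0.49) = 0.49
For comparison, the Gödel (minimum) t-norm min(x, y) would give 0.58.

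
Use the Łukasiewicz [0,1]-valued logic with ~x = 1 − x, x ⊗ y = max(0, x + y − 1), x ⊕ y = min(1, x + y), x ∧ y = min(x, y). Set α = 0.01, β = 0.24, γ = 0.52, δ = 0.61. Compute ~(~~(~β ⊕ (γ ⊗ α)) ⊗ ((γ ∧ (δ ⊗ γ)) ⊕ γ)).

0.59

~β = 1 − 0.24 = 0.76
γ ⊗ α = max(0, 0.52 + 0.01 − 1) = max(0, -0.47) = 0.00
~β ⊕ (γ ⊗ α) = min(1, 0.76 + 0.00) = min(1, 0.76) = 0.76
~(~β ⊕ (γ ⊗ α)) = 1 − 0.76 = 0.24
~~(~β ⊕ (γ ⊗ α)) = 1 − 0.24 = 0.76
δ ⊗ γ = max(0, 0.61 + 0.52 − 1) = max(0, 0.13) = 0.13
γ ∧ (δ ⊗ γ) = min(0.52, 0.13) = 0.13
(γ ∧ (δ ⊗ γ)) ⊕ γ = min(1, 0.13 + 0.52) = min(1, 0.65) = 0.65
~~(~β ⊕ (γ ⊗ α)) ⊗ ((γ ∧ (δ ⊗ γ)) ⊕ γ) = max(0, 0.76 + 0.65 − 1) = max(0, 0.41) = 0.41
~(~~(~β ⊕ (γ ⊗ α)) ⊗ ((γ ∧ (δ ⊗ γ)) ⊕ γ)) = 1 − 0.41 = 0.59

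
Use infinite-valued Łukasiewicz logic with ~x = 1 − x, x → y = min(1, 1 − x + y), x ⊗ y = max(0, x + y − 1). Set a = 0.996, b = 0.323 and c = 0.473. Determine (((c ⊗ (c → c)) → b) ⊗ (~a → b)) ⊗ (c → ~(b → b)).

c → c = min(1, 1 − 0.473 + 0.473) = min(1, 1.000) = 1.000
c ⊗ (c → c) = max(0, 0.473 + 1.000 − 1) = max(0, 0.473) = 0.473
(c ⊗ (c → c)) → b = min(1, 1 − 0.473 + 0.323) = min(1, 0.850) = 0.850
~a = 1 − 0.996 = 0.004
~a → b = min(1, 1 − 0.004 + 0.323) = min(1, 1.319) = 1.000
((c ⊗ (c → c)) → b) ⊗ (~a → b) = max(0, 0.850 + 1.000 − 1) = max(0, 0.850) = 0.850
b → b = min(1, 1 − 0.323 + 0.323) = min(1, 1.000) = 1.000
~(b → b) = 1 − 1.000 = 0.000
c → ~(b → b) = min(1, 1 − 0.473 + 0.000) = min(1, 0.527) = 0.527
(((c ⊗ (c → c)) → b) ⊗ (~a → b)) ⊗ (c → ~(b → b)) = max(0, 0.850 + 0.527 − 1) = max(0, 0.377) = 0.377

0.377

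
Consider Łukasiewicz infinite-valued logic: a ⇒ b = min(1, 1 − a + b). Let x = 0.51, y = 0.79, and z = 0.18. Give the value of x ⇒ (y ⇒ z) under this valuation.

0.88

y ⇒ z = min(1, 1 − 0.79 + 0.18) = min(1, 0.39) = 0.39
x ⇒ (y ⇒ z) = min(1, 1 − 0.51 + 0.39) = min(1, 0.88) = 0.88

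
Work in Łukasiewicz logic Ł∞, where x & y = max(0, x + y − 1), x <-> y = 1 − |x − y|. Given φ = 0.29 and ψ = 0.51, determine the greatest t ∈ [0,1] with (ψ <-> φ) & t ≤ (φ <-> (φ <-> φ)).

0.51

ψ <-> φ = 1 − |0.51 − 0.29| = 1 − 0.22 = 0.78
So the left factor is ψ <-> φ = 0.78.
φ <-> φ = 1 − |0.29 − 0.29| = 1 − 0.00 = 1.00
φ <-> (φ <-> φ) = 1 − |0.29 − 1.00| = 1 − 0.71 = 0.29
So the right-hand bound is φ <-> (φ <-> φ) = 0.29.
The residuum of the Łukasiewicz t-norm gives the supremum: min(1, 1 − 0.78 + 0.29).
1 − 0.78 + 0.29 = 0.51, so t = min(1, 0.51) = 0.51.
Check: 0.78 & 0.51 = max(0, 0.29) = 0.29 ≤ 0.29.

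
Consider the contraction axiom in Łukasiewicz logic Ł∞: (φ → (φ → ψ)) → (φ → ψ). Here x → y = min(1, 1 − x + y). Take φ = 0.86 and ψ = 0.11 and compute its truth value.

φ → ψ = min(1, 1 − 0.86 + 0.11) = min(1, 0.25) = 0.25
φ → (φ → ψ) = min(1, 1 − 0.86 + 0.25) = min(1, 0.39) = 0.39
(φ → (φ → ψ)) → (φ → ψ) = min(1, 1 − 0.39 + 0.25) = min(1, 0.86) = 0.86
(The value 0.86 < 1 shows this instance is not satisfied; fails in Ł∞ (the t-norm is not idempotent).)

0.86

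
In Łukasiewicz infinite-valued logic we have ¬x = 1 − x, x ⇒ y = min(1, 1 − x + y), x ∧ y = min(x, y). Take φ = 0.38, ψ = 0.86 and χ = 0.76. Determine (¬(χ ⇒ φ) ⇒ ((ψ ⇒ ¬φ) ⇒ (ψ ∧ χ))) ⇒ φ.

0.38

χ ⇒ φ = min(1, 1 − 0.76 + 0.38) = min(1, 0.62) = 0.62
¬(χ ⇒ φ) = 1 − 0.62 = 0.38
¬φ = 1 − 0.38 = 0.62
ψ ⇒ ¬φ = min(1, 1 − 0.86 + 0.62) = min(1, 0.76) = 0.76
ψ ∧ χ = min(0.86, 0.76) = 0.76
(ψ ⇒ ¬φ) ⇒ (ψ ∧ χ) = min(1, 1 − 0.76 + 0.76) = min(1, 1.00) = 1.00
¬(χ ⇒ φ) ⇒ ((ψ ⇒ ¬φ) ⇒ (ψ ∧ χ)) = min(1, 1 − 0.38 + 1.00) = min(1, 1.62) = 1.00
(¬(χ ⇒ φ) ⇒ ((ψ ⇒ ¬φ) ⇒ (ψ ∧ χ))) ⇒ φ = min(1, 1 − 1.00 + 0.38) = min(1, 0.38) = 0.38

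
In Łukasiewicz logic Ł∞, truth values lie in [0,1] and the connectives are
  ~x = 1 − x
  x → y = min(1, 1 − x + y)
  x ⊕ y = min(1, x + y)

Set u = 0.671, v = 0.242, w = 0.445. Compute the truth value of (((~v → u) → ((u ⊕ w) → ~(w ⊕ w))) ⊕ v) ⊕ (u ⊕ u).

1.000

~v = 1 − 0.242 = 0.758
~v → u = min(1, 1 − 0.758 + 0.671) = min(1, 0.913) = 0.913
u ⊕ w = min(1, 0.671 + 0.445) = min(1, 1.116) = 1.000
w ⊕ w = min(1, 0.445 + 0.445) = min(1, 0.890) = 0.890
~(w ⊕ w) = 1 − 0.890 = 0.110
(u ⊕ w) → ~(w ⊕ w) = min(1, 1 − 1.000 + 0.110) = min(1, 0.110) = 0.110
(~v → u) → ((u ⊕ w) → ~(w ⊕ w)) = min(1, 1 − 0.913 + 0.110) = min(1, 0.197) = 0.197
((~v → u) → ((u ⊕ w) → ~(w ⊕ w))) ⊕ v = min(1, 0.197 + 0.242) = min(1, 0.439) = 0.439
u ⊕ u = min(1, 0.671 + 0.671) = min(1, 1.342) = 1.000
(((~v → u) → ((u ⊕ w) → ~(w ⊕ w))) ⊕ v) ⊕ (u ⊕ u) = min(1, 0.439 + 1.000) = min(1, 1.439) = 1.000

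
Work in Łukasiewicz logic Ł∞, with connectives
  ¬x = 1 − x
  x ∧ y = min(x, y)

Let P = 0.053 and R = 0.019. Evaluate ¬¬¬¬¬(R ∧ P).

0.981

R ∧ P = min(0.019, 0.053) = 0.019
¬(R ∧ P) = 1 − 0.019 = 0.981
¬¬(R ∧ P) = 1 − 0.981 = 0.019
¬¬¬(R ∧ P) = 1 − 0.019 = 0.981
¬¬¬¬(R ∧ P) = 1 − 0.981 = 0.019
¬¬¬¬¬(R ∧ P) = 1 − 0.019 = 0.981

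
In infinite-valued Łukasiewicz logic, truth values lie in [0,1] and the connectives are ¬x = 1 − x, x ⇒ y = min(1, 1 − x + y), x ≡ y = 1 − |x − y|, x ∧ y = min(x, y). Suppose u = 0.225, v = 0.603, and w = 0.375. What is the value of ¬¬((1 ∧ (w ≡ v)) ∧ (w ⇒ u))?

0.772

w ≡ v = 1 − |0.375 − 0.603| = 1 − 0.228 = 0.772
1 ∧ (w ≡ v) = min(1.000, 0.772) = 0.772
w ⇒ u = min(1, 1 − 0.375 + 0.225) = min(1, 0.850) = 0.850
(1 ∧ (w ≡ v)) ∧ (w ⇒ u) = min(0.772, 0.850) = 0.772
¬((1 ∧ (w ≡ v)) ∧ (w ⇒ u)) = 1 − 0.772 = 0.228
¬¬((1 ∧ (w ≡ v)) ∧ (w ⇒ u)) = 1 − 0.228 = 0.772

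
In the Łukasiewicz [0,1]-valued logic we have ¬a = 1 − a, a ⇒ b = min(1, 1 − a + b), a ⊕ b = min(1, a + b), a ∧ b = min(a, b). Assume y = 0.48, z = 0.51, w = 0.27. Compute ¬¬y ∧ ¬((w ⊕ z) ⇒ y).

¬y = 1 − 0.48 = 0.52
¬¬y = 1 − 0.52 = 0.48
w ⊕ z = min(1, 0.27 + 0.51) = min(1, 0.78) = 0.78
(w ⊕ z) ⇒ y = min(1, 1 − 0.78 + 0.48) = min(1, 0.70) = 0.70
¬((w ⊕ z) ⇒ y) = 1 − 0.70 = 0.30
¬¬y ∧ ¬((w ⊕ z) ⇒ y) = min(0.48, 0.30) = 0.30

0.30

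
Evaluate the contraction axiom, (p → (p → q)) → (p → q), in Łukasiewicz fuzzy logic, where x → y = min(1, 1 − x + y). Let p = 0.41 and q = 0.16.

p → q = min(1, 1 − 0.41 + 0.16) = min(1, 0.75) = 0.75
p → (p → q) = min(1, 1 − 0.41 + 0.75) = min(1, 1.34) = 1.00
(p → (p → q)) → (p → q) = min(1, 1 − 1.00 + 0.75) = min(1, 0.75) = 0.75
(The value 0.75 < 1 shows this instance is not satisfied; fails in Ł∞ (the t-norm is not idempotent).)

0.75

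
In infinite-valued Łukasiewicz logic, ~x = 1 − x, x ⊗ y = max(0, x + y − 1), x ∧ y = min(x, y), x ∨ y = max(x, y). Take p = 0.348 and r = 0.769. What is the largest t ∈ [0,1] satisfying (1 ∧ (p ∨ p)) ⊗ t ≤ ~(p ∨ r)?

p ∨ p = max(0.348, 0.348) = 0.348
1 ∧ (p ∨ p) = min(1.000, 0.348) = 0.348
So the left factor is 1 ∧ (p ∨ p) = 0.348.
p ∨ r = max(0.348, 0.769) = 0.769
~(p ∨ r) = 1 − 0.769 = 0.231
So the right-hand bound is ~(p ∨ r) = 0.231.
The residuum of the Łukasiewicz t-norm gives the supremum: min(1, 1 − 0.348 + 0.231).
1 − 0.348 + 0.231 = 0.883, so t = min(1, 0.883) = 0.883.
Check: 0.348 ⊗ 0.883 = max(0, 0.231) = 0.231 ≤ 0.231.

0.883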